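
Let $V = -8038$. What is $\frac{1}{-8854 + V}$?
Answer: $- \frac{1}{16892} \approx -5.92 \cdot 10^{-5}$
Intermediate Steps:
$\frac{1}{-8854 + V} = \frac{1}{-8854 - 8038} = \frac{1}{-16892} = - \frac{1}{16892}$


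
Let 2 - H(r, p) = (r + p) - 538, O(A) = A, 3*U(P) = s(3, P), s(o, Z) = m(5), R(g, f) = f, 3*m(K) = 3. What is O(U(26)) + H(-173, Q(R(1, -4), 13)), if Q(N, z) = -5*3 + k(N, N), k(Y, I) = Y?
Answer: 2197/3 ≈ 732.33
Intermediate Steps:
m(K) = 1 (m(K) = (⅓)*3 = 1)
s(o, Z) = 1
U(P) = ⅓ (U(P) = (⅓)*1 = ⅓)
Q(N, z) = -15 + N (Q(N, z) = -5*3 + N = -15 + N)
H(r, p) = 540 - p - r (H(r, p) = 2 - ((r + p) - 538) = 2 - ((p + r) - 538) = 2 - (-538 + p + r) = 2 + (538 - p - r) = 540 - p - r)
O(U(26)) + H(-173, Q(R(1, -4), 13)) = ⅓ + (540 - (-15 - 4) - 1*(-173)) = ⅓ + (540 - 1*(-19) + 173) = ⅓ + (540 + 19 + 173) = ⅓ + 732 = 2197/3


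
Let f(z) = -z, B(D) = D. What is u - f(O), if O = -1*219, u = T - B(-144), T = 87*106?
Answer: 9147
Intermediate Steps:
T = 9222
u = 9366 (u = 9222 - 1*(-144) = 9222 + 144 = 9366)
O = -219
u - f(O) = 9366 - (-1)*(-219) = 9366 - 1*219 = 9366 - 219 = 9147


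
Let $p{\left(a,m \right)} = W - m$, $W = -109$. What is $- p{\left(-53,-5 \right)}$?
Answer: $104$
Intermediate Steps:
$p{\left(a,m \right)} = -109 - m$
$- p{\left(-53,-5 \right)} = - (-109 - -5) = - (-109 + 5) = \left(-1\right) \left(-104\right) = 104$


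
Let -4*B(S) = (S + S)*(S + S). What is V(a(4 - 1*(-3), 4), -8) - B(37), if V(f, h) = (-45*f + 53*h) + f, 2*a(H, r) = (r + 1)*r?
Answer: 505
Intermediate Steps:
a(H, r) = r*(1 + r)/2 (a(H, r) = ((r + 1)*r)/2 = ((1 + r)*r)/2 = (r*(1 + r))/2 = r*(1 + r)/2)
V(f, h) = -44*f + 53*h
B(S) = -S² (B(S) = -(S + S)*(S + S)/4 = -2*S*2*S/4 = -S²)
V(a(4 - 1*(-3), 4), -8) - B(37) = (-22*4*(1 + 4) + 53*(-8)) - (-1)*37² = (-22*4*5 - 424) - (-1)*1369 = (-44*10 - 424) - 1*(-1369) = (-440 - 424) + 1369 = -864 + 1369 = 505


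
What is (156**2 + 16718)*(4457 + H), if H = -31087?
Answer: -1093268020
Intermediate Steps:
(156**2 + 16718)*(4457 + H) = (156**2 + 16718)*(4457 - 31087) = (24336 + 16718)*(-26630) = 41054*(-26630) = -1093268020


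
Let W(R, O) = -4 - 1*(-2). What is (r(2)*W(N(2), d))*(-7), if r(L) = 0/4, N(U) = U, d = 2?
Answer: 0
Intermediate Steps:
r(L) = 0 (r(L) = 0*(¼) = 0)
W(R, O) = -2 (W(R, O) = -4 + 2 = -2)
(r(2)*W(N(2), d))*(-7) = (0*(-2))*(-7) = 0*(-7) = 0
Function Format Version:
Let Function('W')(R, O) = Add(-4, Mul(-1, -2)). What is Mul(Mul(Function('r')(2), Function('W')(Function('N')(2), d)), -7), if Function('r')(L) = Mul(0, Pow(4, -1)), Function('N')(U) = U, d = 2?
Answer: 0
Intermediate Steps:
Function('r')(L) = 0 (Function('r')(L) = Mul(0, Rational(1, 4)) = 0)
Function('W')(R, O) = -2 (Function('W')(R, O) = Add(-4, 2) = -2)
Mul(Mul(Function('r')(2), Function('W')(Function('N')(2), d)), -7) = Mul(Mul(0, -2), -7) = Mul(0, -7) = 0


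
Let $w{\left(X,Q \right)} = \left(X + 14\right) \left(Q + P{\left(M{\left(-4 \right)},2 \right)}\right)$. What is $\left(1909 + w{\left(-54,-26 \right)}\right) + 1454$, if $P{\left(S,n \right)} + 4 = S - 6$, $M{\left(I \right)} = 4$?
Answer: $4643$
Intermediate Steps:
$P{\left(S,n \right)} = -10 + S$ ($P{\left(S,n \right)} = -4 + \left(S - 6\right) = -4 + \left(-6 + S\right) = -10 + S$)
$w{\left(X,Q \right)} = \left(-6 + Q\right) \left(14 + X\right)$ ($w{\left(X,Q \right)} = \left(X + 14\right) \left(Q + \left(-10 + 4\right)\right) = \left(14 + X\right) \left(Q - 6\right) = \left(14 + X\right) \left(-6 + Q\right) = \left(-6 + Q\right) \left(14 + X\right)$)
$\left(1909 + w{\left(-54,-26 \right)}\right) + 1454 = \left(1909 - -1280\right) + 1454 = \left(1909 + \left(-84 + 324 - 364 + 1404\right)\right) + 1454 = \left(1909 + 1280\right) + 1454 = 3189 + 1454 = 4643$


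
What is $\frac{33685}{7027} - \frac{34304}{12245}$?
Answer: $\frac{171418617}{86045615} \approx 1.9922$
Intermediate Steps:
$\frac{33685}{7027} - \frac{34304}{12245} = \frac{171418617}{86045615}$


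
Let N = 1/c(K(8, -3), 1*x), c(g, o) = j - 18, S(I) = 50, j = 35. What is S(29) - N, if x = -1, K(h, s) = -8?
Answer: 849/17 ≈ 49.941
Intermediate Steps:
c(g, o) = 17 (c(g, o) = 35 - 18 = 17)
N = 1/17 ≈ 0.058824
S(29) - N = 50 - 1*1/17 = 50 - 1/17 = 849/17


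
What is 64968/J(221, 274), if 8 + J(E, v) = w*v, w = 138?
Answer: 16242/9451 ≈ 1.7185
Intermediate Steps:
J(E, v) = -8 + 138*v
64968/J(221, 274) = 64968/(-8 + 138*274) = 64968/(-8 + 37812) = 64968/37804 = 64968*(1/37804) = 16242/9451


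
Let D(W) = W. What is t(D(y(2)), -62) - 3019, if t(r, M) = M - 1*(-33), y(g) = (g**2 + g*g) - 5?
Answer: -3048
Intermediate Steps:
y(g) = -5 + 2*g**2 (y(g) = (g**2 + g**2) - 5 = 2*g**2 - 5 = -5 + 2*g**2)
t(r, M) = 33 + M (t(r, M) = M + 33 = 33 + M)
t(D(y(2)), -62) - 3019 = (33 - 62) - 3019 = -29 - 3019 = -3048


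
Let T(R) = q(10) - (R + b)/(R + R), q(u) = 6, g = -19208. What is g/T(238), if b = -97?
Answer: -9143008/2715 ≈ -3367.6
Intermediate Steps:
T(R) = 6 - (-97 + R)/(2*R) (T(R) = 6 - (R - 97)/(R + R) = 6 - (-97 + R)/(2*R))
g/T(238) = -19208*476/(97 + 11*238) = -19208*476/(97 + 2618) = -19208/((½)*(1/238)*2715) = -19208/2715/476 = -19208*476/2715 = -9143008/2715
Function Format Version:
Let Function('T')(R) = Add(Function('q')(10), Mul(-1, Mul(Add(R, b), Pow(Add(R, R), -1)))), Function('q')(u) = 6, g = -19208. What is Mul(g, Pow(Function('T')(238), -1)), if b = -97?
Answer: Rational(-9143008, 2715) ≈ -3367.6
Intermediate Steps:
Function('T')(R) = Add(6, Mul(Rational(-1, 2), Pow(R, -1), Add(-97, R))) (Function('T')(R) = Add(6, Mul(-1, Mul(Add(R, -97), Pow(Add(R, R), -1)))) = Add(6, Mul(-1, Mul(Add(-97, R), Pow(Mul(2, R), -1)))) = Add(6, Mul(-1, Mul(Add(-97, R), Mul(Rational(1, 2), Pow(R, -1))))) = Add(6, Mul(-1, Mul(Rational(1, 2), Pow(R, -1), Add(-97, R)))) = Add(6, Mul(Rational(-1, 2), Pow(R, -1), Add(-97, R))))
Mul(g, Pow(Function('T')(238), -1)) = Mul(-19208, Pow(Mul(Rational(1, 2), Pow(238, -1), Add(97, Mul(11, 238))), -1)) = Mul(-19208, Pow(Mul(Rational(1, 2), Rational(1, 238), Add(97, 2618)), -1)) = Mul(-19208, Pow(Mul(Rational(1, 2), Rational(1, 238), 2715), -1)) = Mul(-19208, Pow(Rational(2715, 476), -1)) = Mul(-19208, Rational(476, 2715)) = Rational(-9143008, 2715)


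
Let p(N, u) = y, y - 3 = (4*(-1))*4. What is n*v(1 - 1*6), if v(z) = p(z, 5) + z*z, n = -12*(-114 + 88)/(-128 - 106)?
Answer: -16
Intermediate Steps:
y = -13 (y = 3 + (4*(-1))*4 = 3 - 4*4 = 3 - 16 = -13)
p(N, u) = -13
n = -4/3 (n = -(-312)/(-234) = -(-312)*(-1)/234 = -12*⅑ = -4/3 ≈ -1.3333)
v(z) = -13 + z² (v(z) = -13 + z*z = -13 + z²)
n*v(1 - 1*6) = -4*(-13 + (1 - 1*6)²)/3 = -4*(-13 + (1 - 6)²)/3 = -4*(-13 + (-5)²)/3 = -4*(-13 + 25)/3 = -4/3*12 = -16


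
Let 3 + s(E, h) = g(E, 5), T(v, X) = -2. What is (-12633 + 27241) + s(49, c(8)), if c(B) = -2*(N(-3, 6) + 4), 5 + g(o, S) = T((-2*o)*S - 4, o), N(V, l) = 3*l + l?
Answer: 14598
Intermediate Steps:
N(V, l) = 4*l
g(o, S) = -7 (g(o, S) = -5 - 2 = -7)
c(B) = -56 (c(B) = -2*(4*6 + 4) = -2*(24 + 4) = -2*28 = -56)
s(E, h) = -10 (s(E, h) = -3 - 7 = -10)
(-12633 + 27241) + s(49, c(8)) = (-12633 + 27241) - 10 = 14608 - 10 = 14598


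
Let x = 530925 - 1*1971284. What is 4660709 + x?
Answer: 3220350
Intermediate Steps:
x = -1440359 (x = 530925 - 1971284 = -1440359)
4660709 + x = 4660709 - 1440359 = 3220350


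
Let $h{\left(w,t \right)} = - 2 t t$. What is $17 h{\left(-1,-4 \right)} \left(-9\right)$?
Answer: $4896$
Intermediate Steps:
$h{\left(w,t \right)} = - 2 t^{2}$
$17 h{\left(-1,-4 \right)} \left(-9\right) = 17 \left(- 2 \left(-4\right)^{2}\right) \left(-9\right) = 17 \left(\left(-2\right) 16\right) \left(-9\right) = 17 \left(-32\right) \left(-9\right) = \left(-544\right) \left(-9\right) = 4896$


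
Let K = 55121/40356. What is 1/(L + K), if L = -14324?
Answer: -40356/578004223 ≈ -6.9820e-5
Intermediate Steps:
K = 55121/40356 (K = 55121*(1/40356) = 55121/40356 ≈ 1.3659)
1/(L + K) = 1/(-14324 + 55121/40356) = 1/(-578004223/40356) = -40356/578004223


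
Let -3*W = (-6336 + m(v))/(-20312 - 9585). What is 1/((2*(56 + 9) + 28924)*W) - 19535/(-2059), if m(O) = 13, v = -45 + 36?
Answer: 3588559740701/378255682078 ≈ 9.4871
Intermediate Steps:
v = -9
W = -6323/89691 (W = -(-6336 + 13)/(3*(-20312 - 9585)) = -(-6323)/(3*(-29897)) = -(-6323)*(-1)/(3*29897) = -1/3*6323/29897 = -6323/89691 ≈ -0.070498)
1/((2*(56 + 9) + 28924)*W) - 19535/(-2059) = 1/((2*(56 + 9) + 28924)*(-6323/89691)) - 19535/(-2059) = -89691/6323/(2*65 + 28924) - 19535*(-1/2059) = -89691/6323/(130 + 28924) + 19535/2059 = -89691/6323/29054 + 19535/2059 = (1/29054)*(-89691/6323) + 19535/2059 = -89691/183708442 + 19535/2059 = 3588559740701/378255682078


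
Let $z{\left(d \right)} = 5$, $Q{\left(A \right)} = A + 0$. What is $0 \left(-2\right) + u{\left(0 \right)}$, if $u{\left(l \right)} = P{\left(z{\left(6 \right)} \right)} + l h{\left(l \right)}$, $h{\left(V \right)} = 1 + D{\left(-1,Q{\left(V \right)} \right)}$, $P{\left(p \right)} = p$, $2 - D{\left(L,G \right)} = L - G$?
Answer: $5$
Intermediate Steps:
$Q{\left(A \right)} = A$
$D{\left(L,G \right)} = 2 + G - L$ ($D{\left(L,G \right)} = 2 - \left(L - G\right) = 2 + \left(G - L\right) = 2 + G - L$)
$h{\left(V \right)} = 4 + V$ ($h{\left(V \right)} = 1 + \left(2 + V - -1\right) = 1 + \left(2 + V + 1\right) = 1 + \left(3 + V\right) = 4 + V$)
$u{\left(l \right)} = 5 + l \left(4 + l\right)$
$0 \left(-2\right) + u{\left(0 \right)} = 0 \left(-2\right) + \left(5 + 0 \left(4 + 0\right)\right) = 0 + \left(5 + 0 \cdot 4\right) = 0 + \left(5 + 0\right) = 0 + 5 = 5$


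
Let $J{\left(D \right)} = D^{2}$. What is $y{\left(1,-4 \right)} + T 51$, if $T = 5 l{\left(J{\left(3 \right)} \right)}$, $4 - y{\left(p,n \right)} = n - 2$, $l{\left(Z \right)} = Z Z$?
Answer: $20665$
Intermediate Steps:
$l{\left(Z \right)} = Z^{2}$
$y{\left(p,n \right)} = 6 - n$ ($y{\left(p,n \right)} = 4 - \left(n - 2\right) = 4 - \left(-2 + n\right) = 6 - n$)
$T = 405$ ($T = 5 \left(3^{2}\right)^{2} = 5 \cdot 9^{2} = 5 \cdot 81 = 405$)
$y{\left(1,-4 \right)} + T 51 = \left(6 - -4\right) + 405 \cdot 51 = \left(6 + 4\right) + 20655 = 10 + 20655 = 20665$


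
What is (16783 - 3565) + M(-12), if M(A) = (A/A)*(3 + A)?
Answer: 13209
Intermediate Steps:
M(A) = 3 + A (M(A) = 1*(3 + A) = 3 + A)
(16783 - 3565) + M(-12) = (16783 - 3565) + (3 - 12) = 13218 - 9 = 13209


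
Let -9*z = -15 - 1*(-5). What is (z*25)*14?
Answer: 3500/9 ≈ 388.89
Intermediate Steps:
z = 10/9 (z = -(-15 - 1*(-5))/9 = -(-15 + 5)/9 = -1/9*(-10) = 10/9 ≈ 1.1111)
(z*25)*14 = ((10/9)*25)*14 = (250/9)*14 = 3500/9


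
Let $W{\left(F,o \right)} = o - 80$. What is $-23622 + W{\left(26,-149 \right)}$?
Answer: $-23851$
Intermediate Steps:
$W{\left(F,o \right)} = -80 + o$ ($W{\left(F,o \right)} = o - 80 = -80 + o$)
$-23622 + W{\left(26,-149 \right)} = -23622 - 229 = -23851$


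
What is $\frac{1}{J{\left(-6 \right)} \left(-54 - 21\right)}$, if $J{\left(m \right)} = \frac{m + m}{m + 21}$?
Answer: $\frac{1}{60} \approx 0.016667$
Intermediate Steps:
$J{\left(m \right)} = \frac{2 m}{21 + m}$
$\frac{1}{J{\left(-6 \right)} \left(-54 - 21\right)} = \frac{1}{2 \left(-6\right) \frac{1}{21 - 6} \left(-54 - 21\right)} = \frac{1}{2 \left(-6\right) \frac{1}{15} \left(-54 - 21\right)} = \frac{1}{2 \left(-6\right) \frac{1}{15} \left(-75\right)} = \frac{1}{\left(- \frac{4}{5}\right) \left(-75\right)} = \frac{1}{60}$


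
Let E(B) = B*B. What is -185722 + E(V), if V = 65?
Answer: -181497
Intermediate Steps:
E(B) = B²
-185722 + E(V) = -185722 + 65² = -185722 + 4225 = -181497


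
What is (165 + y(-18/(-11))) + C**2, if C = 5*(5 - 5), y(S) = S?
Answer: 1833/11 ≈ 166.64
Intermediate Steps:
C = 0 (C = 5*0 = 0)
(165 + y(-18/(-11))) + C**2 = (165 - 18/(-11)) + 0**2 = (165 - 18*(-1/11)) + 0 = (165 + 18/11) + 0 = 1833/11 + 0 = 1833/11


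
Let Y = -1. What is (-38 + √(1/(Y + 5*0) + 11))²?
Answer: (38 - √10)² ≈ 1213.7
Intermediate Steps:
(-38 + √(1/(Y + 5*0) + 11))² = (-38 + √(1/(-1 + 5*0) + 11))² = (-38 + √(1/(-1 + 0) + 11))² = (-38 + √(1/(-1) + 11))² = (-38 + √(-1 + 11))² = (-38 + √10)²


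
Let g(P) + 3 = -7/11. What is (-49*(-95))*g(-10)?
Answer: -186200/11 ≈ -16927.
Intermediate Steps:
g(P) = -40/11 (g(P) = -3 - 7/11 = -40/11)
(-49*(-95))*g(-10) = -49*(-95)*(-40/11) = 4655*(-40/11) = -186200/11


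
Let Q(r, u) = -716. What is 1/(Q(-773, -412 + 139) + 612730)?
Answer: 1/612014 ≈ 1.6339e-6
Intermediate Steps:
1/(Q(-773, -412 + 139) + 612730) = 1/(-716 + 612730) = 1/612014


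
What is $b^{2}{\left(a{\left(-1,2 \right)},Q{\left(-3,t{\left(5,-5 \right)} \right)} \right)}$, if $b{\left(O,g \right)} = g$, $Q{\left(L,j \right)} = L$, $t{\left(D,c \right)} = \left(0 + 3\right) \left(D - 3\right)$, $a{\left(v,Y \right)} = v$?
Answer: $9$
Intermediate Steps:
$t{\left(D,c \right)} = -9 + 3 D$ ($t{\left(D,c \right)} = 3 \left(-3 + D\right) = -9 + 3 D$)
$b^{2}{\left(a{\left(-1,2 \right)},Q{\left(-3,t{\left(5,-5 \right)} \right)} \right)} = \left(-3\right)^{2} = 9$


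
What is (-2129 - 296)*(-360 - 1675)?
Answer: 4934875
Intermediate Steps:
(-2129 - 296)*(-360 - 1675) = -2425*(-2035) = 4934875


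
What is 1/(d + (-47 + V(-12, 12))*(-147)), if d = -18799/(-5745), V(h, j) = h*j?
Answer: 5745/161321164 ≈ 3.5612e-5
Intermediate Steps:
d = 18799/5745 (d = -18799*(-1/5745) = 18799/5745 ≈ 3.2722)
1/(d + (-47 + V(-12, 12))*(-147)) = 1/(18799/5745 + (-47 - 12*12)*(-147)) = 1/(18799/5745 + (-47 - 144)*(-147)) = 1/(18799/5745 - 191*(-147)) = 1/(18799/5745 + 28077) = 1/(161321164/5745) = 5745/161321164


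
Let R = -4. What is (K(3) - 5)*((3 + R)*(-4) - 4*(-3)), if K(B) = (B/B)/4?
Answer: -76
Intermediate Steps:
K(B) = 1/4 (K(B) = 1*(1/4) = 1/4)
(K(3) - 5)*((3 + R)*(-4) - 4*(-3)) = (1/4 - 5)*((3 - 4)*(-4) - 4*(-3)) = -19*(-1*(-4) + 12)/4 = -19*(4 + 12)/4 = -19/4*16 = -76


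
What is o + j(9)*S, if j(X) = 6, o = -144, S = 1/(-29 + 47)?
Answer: -431/3 ≈ -143.67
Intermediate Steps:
S = 1/18 ≈ 0.055556
o + j(9)*S = -144 + 6*(1/18) = -144 + ⅓ = -431/3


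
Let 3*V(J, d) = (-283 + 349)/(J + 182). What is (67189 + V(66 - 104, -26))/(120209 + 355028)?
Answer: 4837619/34217064 ≈ 0.14138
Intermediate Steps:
V(J, d) = 22/(182 + J) (V(J, d) = ((-283 + 349)/(J + 182))/3 = (66/(182 + J))/3 = 22/(182 + J))
(67189 + V(66 - 104, -26))/(120209 + 355028) = (67189 + 22/(182 + (66 - 104)))/(120209 + 355028) = (67189 + 22/(182 - 38))/475237 = (67189 + 22/144)*(1/475237) = (67189 + 22*(1/144))*(1/475237) = (67189 + 11/72)*(1/475237) = (4837619/72)*(1/475237) = 4837619/34217064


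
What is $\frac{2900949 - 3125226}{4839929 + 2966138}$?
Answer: $- \frac{224277}{7806067} \approx -0.028731$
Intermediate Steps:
$\frac{2900949 - 3125226}{4839929 + 2966138} = - \frac{224277}{7806067}$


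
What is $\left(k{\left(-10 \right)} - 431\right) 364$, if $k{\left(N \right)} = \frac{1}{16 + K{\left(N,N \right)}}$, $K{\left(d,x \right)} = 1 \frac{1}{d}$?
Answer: $- \frac{24940916}{159} \approx -1.5686 \cdot 10^{5}$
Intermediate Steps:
$K{\left(d,x \right)} = \frac{1}{d}$
$k{\left(N \right)} = \frac{1}{16 + \frac{1}{N}}$
$\left(k{\left(-10 \right)} - 431\right) 364 = \left(- \frac{10}{1 + 16 \left(-10\right)} - 431\right) 364 = \left(- \frac{10}{1 - 160} - 431\right) 364 = \left(- \frac{10}{-159} - 431\right) 364 = \left(\left(-10\right) \left(- \frac{1}{159}\right) - 431\right) 364 = \left(\frac{10}{159} - 431\right) 364 = \left(- \frac{68519}{159}\right) 364 = - \frac{24940916}{159}$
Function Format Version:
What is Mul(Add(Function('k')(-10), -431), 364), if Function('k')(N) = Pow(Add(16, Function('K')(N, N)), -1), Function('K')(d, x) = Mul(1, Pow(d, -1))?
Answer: Rational(-24940916, 159) ≈ -1.5686e+5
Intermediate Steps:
Function('K')(d, x) = Pow(d, -1)
Function('k')(N) = Pow(Add(16, Pow(N, -1)), -1)
Mul(Add(Function('k')(-10), -431), 364) = Mul(Add(Mul(-10, Pow(Add(1, Mul(16, -10)), -1)), -431), 364) = Mul(Add(Mul(-10, Pow(Add(1, -160), -1)), -431), 364) = Mul(Add(Mul(-10, Pow(-159, -1)), -431), 364) = Mul(Add(Mul(-10, Rational(-1, 159)), -431), 364) = Mul(Add(Rational(10, 159), -431), 364) = Mul(Rational(-68519, 159), 364) = Rational(-24940916, 159)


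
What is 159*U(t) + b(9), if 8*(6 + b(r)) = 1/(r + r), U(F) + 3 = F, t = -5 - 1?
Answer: -206927/144 ≈ -1437.0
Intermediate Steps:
t = -6
U(F) = -3 + F
b(r) = -6 + 1/(16*r) (b(r) = -6 + 1/(8*(r + r)) = -6 + 1/(8*((2*r))) = -6 + (1/(2*r))/8 = -6 + 1/(16*r))
159*U(t) + b(9) = 159*(-3 - 6) + (-6 + (1/16)/9) = 159*(-9) + (-6 + (1/16)*(⅑)) = -1431 + (-6 + 1/144) = -1431 - 863/144 = -206927/144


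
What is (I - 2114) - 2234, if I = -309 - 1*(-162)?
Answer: -4495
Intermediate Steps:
I = -147 (I = -309 + 162 = -147)
(I - 2114) - 2234 = (-147 - 2114) - 2234 = -2261 - 2234 = -4495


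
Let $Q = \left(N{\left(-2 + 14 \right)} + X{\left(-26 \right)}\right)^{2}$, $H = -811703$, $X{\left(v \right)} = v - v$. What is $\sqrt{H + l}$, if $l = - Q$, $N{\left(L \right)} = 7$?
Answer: $2 i \sqrt{202938} \approx 900.97 i$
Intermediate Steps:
$X{\left(v \right)} = 0$
$Q = 49$ ($Q = \left(7 + 0\right)^{2} = 7^{2} = 49$)
$l = -49$ ($l = \left(-1\right) 49 = -49$)
$\sqrt{H + l} = \sqrt{-811703 - 49} = \sqrt{-811752} = 2 i \sqrt{202938}$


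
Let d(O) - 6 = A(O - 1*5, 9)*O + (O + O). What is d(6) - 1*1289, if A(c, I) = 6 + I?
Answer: -1181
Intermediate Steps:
d(O) = 6 + 17*O (d(O) = 6 + ((6 + 9)*O + (O + O)) = 6 + (15*O + 2*O) = 6 + 17*O)
d(6) - 1*1289 = (6 + 17*6) - 1*1289 = (6 + 102) - 1289 = 108 - 1289 = -1181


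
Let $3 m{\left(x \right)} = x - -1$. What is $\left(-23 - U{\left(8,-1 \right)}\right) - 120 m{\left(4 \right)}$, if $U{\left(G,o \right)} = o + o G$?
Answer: $-214$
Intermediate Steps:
$U{\left(G,o \right)} = o + G o$
$m{\left(x \right)} = \frac{1}{3} + \frac{x}{3}$ ($m{\left(x \right)} = \frac{x - -1}{3} = \frac{x + 1}{3} = \frac{1 + x}{3} = \frac{1}{3} + \frac{x}{3}$)
$\left(-23 - U{\left(8,-1 \right)}\right) - 120 m{\left(4 \right)} = \left(-23 - - (1 + 8)\right) - 120 \left(\frac{1}{3} + \frac{1}{3} \cdot 4\right) = \left(-23 - \left(-1\right) 9\right) - 120 \left(\frac{1}{3} + \frac{4}{3}\right) = \left(-23 - -9\right) - 200 = \left(-23 + 9\right) - 200 = -14 - 200 = -214$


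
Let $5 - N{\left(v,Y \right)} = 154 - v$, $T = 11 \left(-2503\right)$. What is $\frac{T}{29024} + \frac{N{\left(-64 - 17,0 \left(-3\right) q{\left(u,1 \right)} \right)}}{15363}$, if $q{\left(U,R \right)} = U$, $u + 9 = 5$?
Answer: $- \frac{429664999}{445895712} \approx -0.9636$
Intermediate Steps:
$u = -4$ ($u = -9 + 5 = -4$)
$T = -27533$
$N{\left(v,Y \right)} = -149 + v$ ($N{\left(v,Y \right)} = 5 - \left(154 - v\right) = 5 + \left(-154 + v\right) = -149 + v$)
$\frac{T}{29024} + \frac{N{\left(-64 - 17,0 \left(-3\right) q{\left(u,1 \right)} \right)}}{15363} = - \frac{27533}{29024} + \frac{-149 - 81}{15363} = \left(-27533\right) \frac{1}{29024} + \left(-149 - 81\right) \frac{1}{15363} = - \frac{27533}{29024} + \left(-149 - 81\right) \frac{1}{15363} = - \frac{27533}{29024} - \frac{230}{15363} = - \frac{429664999}{445895712}$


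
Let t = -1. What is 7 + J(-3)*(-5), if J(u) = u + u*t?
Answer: 7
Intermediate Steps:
J(u) = 0 (J(u) = u + u*(-1) = u - u = 0)
7 + J(-3)*(-5) = 7 + 0*(-5) = 7 + 0 = 7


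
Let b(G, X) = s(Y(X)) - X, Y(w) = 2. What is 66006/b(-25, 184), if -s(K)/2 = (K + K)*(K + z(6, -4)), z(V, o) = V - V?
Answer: -33003/100 ≈ -330.03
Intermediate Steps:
z(V, o) = 0
s(K) = -4*K² (s(K) = -2*(K + K)*(K + 0) = -2*2*K*K = -4*K²)
b(G, X) = -16 - X (b(G, X) = -4*2² - X = -4*4 - X = -16 - X)
66006/b(-25, 184) = 66006/(-16 - 1*184) = 66006/(-16 - 184) = 66006/(-200) = 66006*(-1/200) = -33003/100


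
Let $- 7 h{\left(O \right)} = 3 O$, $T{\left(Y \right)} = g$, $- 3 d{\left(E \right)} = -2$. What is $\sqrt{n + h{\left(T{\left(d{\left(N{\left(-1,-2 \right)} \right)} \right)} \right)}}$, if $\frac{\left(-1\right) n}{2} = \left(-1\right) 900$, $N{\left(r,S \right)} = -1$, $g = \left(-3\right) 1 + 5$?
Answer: $\frac{\sqrt{88158}}{7} \approx 42.416$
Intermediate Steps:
$g = 2$ ($g = -3 + 5 = 2$)
$d{\left(E \right)} = \frac{2}{3}$ ($d{\left(E \right)} = \left(- \frac{1}{3}\right) \left(-2\right) = \frac{2}{3}$)
$T{\left(Y \right)} = 2$
$h{\left(O \right)} = - \frac{3 O}{7}$
$n = 1800$ ($n = - 2 \left(\left(-1\right) 900\right) = \left(-2\right) \left(-900\right) = 1800$)
$\sqrt{n + h{\left(T{\left(d{\left(N{\left(-1,-2 \right)} \right)} \right)} \right)}} = \sqrt{1800 - \frac{6}{7}} = \sqrt{\frac{12594}{7}} = \frac{\sqrt{88158}}{7}$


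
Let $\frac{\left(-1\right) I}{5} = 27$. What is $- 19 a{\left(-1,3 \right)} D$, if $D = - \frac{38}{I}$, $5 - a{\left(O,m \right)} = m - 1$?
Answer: $- \frac{722}{45} \approx -16.044$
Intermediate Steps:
$I = -135$ ($I = \left(-5\right) 27 = -135$)
$a{\left(O,m \right)} = 6 - m$ ($a{\left(O,m \right)} = 5 - \left(m - 1\right) = 5 - \left(-1 + m\right) = 6 - m$)
$D = \frac{38}{135}$ ($D = - \frac{38}{-135} = \left(-38\right) \left(- \frac{1}{135}\right) = \frac{38}{135} \approx 0.28148$)
$- 19 a{\left(-1,3 \right)} D = - 19 \left(6 - 3\right) \frac{38}{135} = \left(-19\right) 3 \cdot \frac{38}{135} = \left(-57\right) \frac{38}{135} = - \frac{722}{45}$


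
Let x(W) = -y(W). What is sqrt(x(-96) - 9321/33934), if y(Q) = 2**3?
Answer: I*sqrt(26394542)/1786 ≈ 2.8766*I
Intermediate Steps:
y(Q) = 8
x(W) = -8 (x(W) = -1*8 = -8)
sqrt(x(-96) - 9321/33934) = sqrt(-8 - 9321/33934) = sqrt(-280793/33934) = I*sqrt(26394542)/1786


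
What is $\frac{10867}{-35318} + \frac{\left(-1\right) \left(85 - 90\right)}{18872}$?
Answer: $- \frac{102452717}{333260648} \approx -0.30743$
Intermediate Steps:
$\frac{10867}{-35318} + \frac{\left(-1\right) \left(85 - 90\right)}{18872} = 10867 \left(- \frac{1}{35318}\right) + \left(-1\right) \left(-5\right) \frac{1}{18872} = - \frac{10867}{35318} + 5 \cdot \frac{1}{18872} = - \frac{10867}{35318} + \frac{5}{18872} = - \frac{102452717}{333260648}$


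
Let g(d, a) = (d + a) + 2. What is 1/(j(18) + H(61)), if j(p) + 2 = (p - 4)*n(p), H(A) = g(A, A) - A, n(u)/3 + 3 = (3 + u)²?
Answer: 1/18457 ≈ 5.4180e-5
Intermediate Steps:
n(u) = -9 + 3*(3 + u)²
g(d, a) = 2 + a + d (g(d, a) = (a + d) + 2 = 2 + a + d)
H(A) = 2 + A (H(A) = (2 + A + A) - A = (2 + 2*A) - A = 2 + A)
j(p) = -2 + (-9 + 3*(3 + p)²)*(-4 + p) (j(p) = -2 + (p - 4)*(-9 + 3*(3 + p)²) = -2 + (-4 + p)*(-9 + 3*(3 + p)²) = -2 + (-9 + 3*(3 + p)²)*(-4 + p))
1/(j(18) + H(61)) = 1/((-74 - 54*18 + 3*18³ + 6*18²) + (2 + 61)) = 1/((-74 - 972 + 3*5832 + 6*324) + 63) = 1/((-74 - 972 + 17496 + 1944) + 63) = 1/(18394 + 63) = 1/18457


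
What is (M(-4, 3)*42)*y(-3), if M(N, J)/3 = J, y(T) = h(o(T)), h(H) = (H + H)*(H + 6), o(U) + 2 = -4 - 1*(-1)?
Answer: -3780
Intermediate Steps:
o(U) = -5 (o(U) = -2 + (-4 - 1*(-1)) = -2 + (-4 + 1) = -2 - 3 = -5)
h(H) = 2*H*(6 + H) (h(H) = (2*H)*(6 + H) = 2*H*(6 + H))
y(T) = -10 (y(T) = 2*(-5)*(6 - 5) = 2*(-5)*1 = -10)
M(N, J) = 3*J
(M(-4, 3)*42)*y(-3) = ((3*3)*42)*(-10) = (9*42)*(-10) = 378*(-10) = -3780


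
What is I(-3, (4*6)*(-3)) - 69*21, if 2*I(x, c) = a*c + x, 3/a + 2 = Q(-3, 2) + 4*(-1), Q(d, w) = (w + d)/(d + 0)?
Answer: -48669/34 ≈ -1431.4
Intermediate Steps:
Q(d, w) = (d + w)/d
a = -9/17 (a = 3/(-2 + ((-3 + 2)/(-3) + 4*(-1))) = 3/(-2 + (-⅓*(-1) - 4)) = 3/(-2 + (⅓ - 4)) = 3/(-2 - 11/3) = 3/(-17/3) = 3*(-3/17) = -9/17 ≈ -0.52941)
I(x, c) = x/2 - 9*c/34 (I(x, c) = (-9*c/17 + x)/2 = (x - 9*c/17)/2 = x/2 - 9*c/34)
I(-3, (4*6)*(-3)) - 69*21 = ((½)*(-3) - 9*4*6*(-3)/34) - 69*21 = (-3/2 - 108*(-3)/17) - 1449 = (-3/2 - 9/34*(-72)) - 1449 = (-3/2 + 324/17) - 1449 = 597/34 - 1449 = -48669/34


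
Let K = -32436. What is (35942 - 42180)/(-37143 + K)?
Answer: 6238/69579 ≈ 0.089653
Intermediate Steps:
(35942 - 42180)/(-37143 + K) = (35942 - 42180)/(-37143 - 32436) = -6238/(-69579) = -6238*(-1/69579) = 6238/69579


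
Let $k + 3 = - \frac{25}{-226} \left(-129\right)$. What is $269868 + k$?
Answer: $\frac{60986265}{226} \approx 2.6985 \cdot 10^{5}$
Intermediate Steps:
$k = - \frac{3903}{226}$ ($k = -3 + - \frac{25}{-226} \left(-129\right) = -3 + \left(-25\right) \left(- \frac{1}{226}\right) \left(-129\right) = -3 + \frac{25}{226} \left(-129\right) = -3 - \frac{3225}{226} = - \frac{3903}{226} \approx -17.27$)
$269868 + k = 269868 - \frac{3903}{226} = \frac{60986265}{226}$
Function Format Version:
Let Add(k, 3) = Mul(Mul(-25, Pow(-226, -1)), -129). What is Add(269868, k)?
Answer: Rational(60986265, 226) ≈ 2.6985e+5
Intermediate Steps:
k = Rational(-3903, 226) (k = Add(-3, Mul(Mul(-25, Pow(-226, -1)), -129)) = Add(-3, Mul(Mul(-25, Rational(-1, 226)), -129)) = Add(-3, Mul(Rational(25, 226), -129)) = Add(-3, Rational(-3225, 226)) = Rational(-3903, 226) ≈ -17.270)
Add(269868, k) = Add(269868, Rational(-3903, 226)) = Rational(60986265, 226)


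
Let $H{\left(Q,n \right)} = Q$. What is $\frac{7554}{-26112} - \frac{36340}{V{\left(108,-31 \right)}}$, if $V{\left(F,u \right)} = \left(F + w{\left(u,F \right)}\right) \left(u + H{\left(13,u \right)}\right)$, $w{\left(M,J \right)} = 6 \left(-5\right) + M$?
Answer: $\frac{78543283}{1840896} \approx 42.666$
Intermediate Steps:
$w{\left(M,J \right)} = -30 + M$
$V{\left(F,u \right)} = \left(13 + u\right) \left(-30 + F + u\right)$ ($V{\left(F,u \right)} = \left(F + \left(-30 + u\right)\right) \left(u + 13\right) = \left(-30 + F + u\right) \left(13 + u\right) = \left(13 + u\right) \left(-30 + F + u\right)$)
$\frac{7554}{-26112} - \frac{36340}{V{\left(108,-31 \right)}} = \frac{7554}{-26112} - \frac{36340}{-390 + \left(-31\right)^{2} - -527 + 13 \cdot 108 + 108 \left(-31\right)} = 7554 \left(- \frac{1}{26112}\right) - \frac{36340}{-390 + 961 + 527 + 1404 - 3348} = - \frac{1259}{4352} - \frac{36340}{-846} = - \frac{1259}{4352} - - \frac{18170}{423} = - \frac{1259}{4352} + \frac{18170}{423} = \frac{78543283}{1840896}$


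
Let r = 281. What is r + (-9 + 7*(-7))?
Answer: 223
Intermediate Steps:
r + (-9 + 7*(-7)) = 281 + (-9 + 7*(-7)) = 281 + (-9 - 49) = 281 - 58 = 223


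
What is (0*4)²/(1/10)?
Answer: 0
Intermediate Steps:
(0*4)²/(1/10) = 0²/(⅒) = 10*0 = 0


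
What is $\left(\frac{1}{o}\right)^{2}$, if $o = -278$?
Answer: $\frac{1}{77284} \approx 1.2939 \cdot 10^{-5}$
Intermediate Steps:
$\left(\frac{1}{o}\right)^{2} = \left(\frac{1}{-278}\right)^{2} = \left(- \frac{1}{278}\right)^{2} = \frac{1}{77284}$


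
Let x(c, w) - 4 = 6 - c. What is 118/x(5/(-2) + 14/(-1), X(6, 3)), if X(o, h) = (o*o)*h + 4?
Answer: 236/53 ≈ 4.4528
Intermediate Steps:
X(o, h) = 4 + h*o**2 (X(o, h) = o**2*h + 4 = h*o**2 + 4 = 4 + h*o**2)
x(c, w) = 10 - c (x(c, w) = 4 + (6 - c) = 10 - c)
118/x(5/(-2) + 14/(-1), X(6, 3)) = 118/(10 - (5/(-2) + 14/(-1))) = 118/(10 - (5*(-1/2) + 14*(-1))) = 118/(10 - (-5/2 - 14)) = 118/(10 - 1*(-33/2)) = 118/(10 + 33/2) = 118/(53/2) = 118*(2/53) = 236/53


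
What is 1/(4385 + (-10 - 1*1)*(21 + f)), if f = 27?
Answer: 1/3857 ≈ 0.00025927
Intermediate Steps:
1/(4385 + (-10 - 1*1)*(21 + f)) = 1/(4385 + (-10 - 1*1)*(21 + 27)) = 1/(4385 + (-10 - 1)*48) = 1/(4385 - 11*48) = 1/(4385 - 528) = 1/3857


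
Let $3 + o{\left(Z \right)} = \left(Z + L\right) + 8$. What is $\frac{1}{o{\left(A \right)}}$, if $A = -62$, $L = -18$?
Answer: $- \frac{1}{75} \approx -0.013333$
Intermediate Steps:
$o{\left(Z \right)} = -13 + Z$ ($o{\left(Z \right)} = -3 + \left(\left(Z - 18\right) + 8\right) = -3 + \left(\left(-18 + Z\right) + 8\right) = -3 + \left(-10 + Z\right) = -13 + Z$)
$\frac{1}{o{\left(A \right)}} = \frac{1}{-13 - 62} = \frac{1}{-75} = - \frac{1}{75}$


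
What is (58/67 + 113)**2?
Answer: 58201641/4489 ≈ 12965.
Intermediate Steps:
(58/67 + 113)**2 = (7629/67)**2 = 58201641/4489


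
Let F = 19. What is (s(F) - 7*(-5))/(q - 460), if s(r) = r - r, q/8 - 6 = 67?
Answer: 35/124 ≈ 0.28226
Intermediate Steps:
q = 584 (q = 48 + 8*67 = 48 + 536 = 584)
s(r) = 0
(s(F) - 7*(-5))/(q - 460) = (0 - 7*(-5))/(584 - 460) = (0 + 35)/124 = 35*(1/124) = 35/124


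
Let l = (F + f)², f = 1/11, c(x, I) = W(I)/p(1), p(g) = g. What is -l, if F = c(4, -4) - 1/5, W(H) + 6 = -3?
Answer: -251001/3025 ≈ -82.976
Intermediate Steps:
W(H) = -9 (W(H) = -6 - 3 = -9)
c(x, I) = -9 (c(x, I) = -9/1 = -9*1 = -9)
f = 1/11 ≈ 0.090909
F = -46/5 (F = -9 - 1/5 = -9 - 1*⅕ = -9 - ⅕ = -46/5 ≈ -9.2000)
l = 251001/3025 (l = (-46/5 + 1/11)² = (-501/55)² = 251001/3025 ≈ 82.976)
-l = -1*251001/3025 = -251001/3025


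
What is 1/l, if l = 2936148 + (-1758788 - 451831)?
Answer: 1/725529 ≈ 1.3783e-6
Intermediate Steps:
l = 725529 (l = 2936148 - 2210619 = 725529)
1/l = 1/725529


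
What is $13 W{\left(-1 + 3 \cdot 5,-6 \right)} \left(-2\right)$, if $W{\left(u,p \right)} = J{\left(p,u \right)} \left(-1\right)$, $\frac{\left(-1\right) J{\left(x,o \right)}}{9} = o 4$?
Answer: $-13104$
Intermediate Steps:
$J{\left(x,o \right)} = - 36 o$ ($J{\left(x,o \right)} = - 9 o 4 = - 9 \cdot 4 o = - 36 o$)
$W{\left(u,p \right)} = 36 u$ ($W{\left(u,p \right)} = - 36 u \left(-1\right) = 36 u$)
$13 W{\left(-1 + 3 \cdot 5,-6 \right)} \left(-2\right) = 13 \cdot 36 \left(-1 + 3 \cdot 5\right) \left(-2\right) = 13 \cdot 36 \left(-1 + 15\right) \left(-2\right) = 13 \cdot 36 \cdot 14 \left(-2\right) = 13 \cdot 504 \left(-2\right) = 6552 \left(-2\right) = -13104$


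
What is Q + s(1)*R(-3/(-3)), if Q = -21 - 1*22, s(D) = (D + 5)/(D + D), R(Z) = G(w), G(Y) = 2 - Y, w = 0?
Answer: -37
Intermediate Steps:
R(Z) = 2 (R(Z) = 2 - 1*0 = 2 + 0 = 2)
s(D) = (5 + D)/(2*D) (s(D) = (5 + D)/((2*D)) = (5 + D)*(1/(2*D)) = (5 + D)/(2*D))
Q = -43 (Q = -21 - 22 = -43)
Q + s(1)*R(-3/(-3)) = -43 + ((½)*(5 + 1)/1)*2 = -43 + ((½)*1*6)*2 = -43 + 3*2 = -43 + 6 = -37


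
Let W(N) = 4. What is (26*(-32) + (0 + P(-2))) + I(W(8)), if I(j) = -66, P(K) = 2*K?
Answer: -902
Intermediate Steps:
(26*(-32) + (0 + P(-2))) + I(W(8)) = (26*(-32) + (0 + 2*(-2))) - 66 = (-832 + (0 - 4)) - 66 = (-832 - 4) - 66 = -836 - 66 = -902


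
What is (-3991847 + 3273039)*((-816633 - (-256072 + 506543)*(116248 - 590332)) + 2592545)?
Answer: -85355624707904608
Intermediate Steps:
(-3991847 + 3273039)*((-816633 - (-256072 + 506543)*(116248 - 590332)) + 2592545) = -718808*((-816633 - 250471*(-474084)) + 2592545) = -718808*((-816633 - 1*(-118744293564)) + 2592545) = -718808*((-816633 + 118744293564) + 2592545) = -718808*(118743476931 + 2592545) = -718808*118746069476 = -85355624707904608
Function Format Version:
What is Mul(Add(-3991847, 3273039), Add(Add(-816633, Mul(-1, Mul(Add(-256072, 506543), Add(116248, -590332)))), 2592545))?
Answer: -85355624707904608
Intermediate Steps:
Mul(Add(-3991847, 3273039), Add(Add(-816633, Mul(-1, Mul(Add(-256072, 506543), Add(116248, -590332)))), 2592545)) = Mul(-718808, Add(Add(-816633, Mul(-1, Mul(250471, -474084))), 2592545)) = Mul(-718808, Add(Add(-816633, Mul(-1, -118744293564)), 2592545)) = Mul(-718808, Add(Add(-816633, 118744293564), 2592545)) = Mul(-718808, Add(118743476931, 2592545)) = Mul(-718808, 118746069476) = -85355624707904608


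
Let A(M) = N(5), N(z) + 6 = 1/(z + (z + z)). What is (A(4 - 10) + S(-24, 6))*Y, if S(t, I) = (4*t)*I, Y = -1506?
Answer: 4381958/5 ≈ 8.7639e+5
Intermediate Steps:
N(z) = -6 + 1/(3*z) (N(z) = -6 + 1/(z + (z + z)) = -6 + 1/(z + 2*z) = -6 + 1/(3*z))
S(t, I) = 4*I*t
A(M) = -89/15 (A(M) = -6 + (1/3)/5 = -6 + (1/3)*(1/5) = -6 + 1/15 = -89/15)
(A(4 - 10) + S(-24, 6))*Y = (-89/15 + 4*6*(-24))*(-1506) = (-89/15 - 576)*(-1506) = -8729/15*(-1506) = 4381958/5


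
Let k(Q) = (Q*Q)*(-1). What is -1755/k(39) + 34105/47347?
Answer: 1153570/615511 ≈ 1.8742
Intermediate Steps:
k(Q) = -Q**2 (k(Q) = Q**2*(-1) = -Q**2)
-1755/k(39) + 34105/47347 = -1755/((-1*39**2)) + 34105/47347 = -1755/((-1*1521)) + 34105*(1/47347) = -1755/(-1521) + 34105/47347 = -1755*(-1/1521) + 34105/47347 = 15/13 + 34105/47347 = 1153570/615511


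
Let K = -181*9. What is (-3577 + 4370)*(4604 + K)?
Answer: 2359175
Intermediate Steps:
K = -1629
(-3577 + 4370)*(4604 + K) = (-3577 + 4370)*(4604 - 1629) = 793*2975 = 2359175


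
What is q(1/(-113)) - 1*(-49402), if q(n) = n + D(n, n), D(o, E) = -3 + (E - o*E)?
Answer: 630775604/12769 ≈ 49399.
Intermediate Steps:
D(o, E) = -3 + E - E*o (D(o, E) = -3 + (E - E*o) = -3 + E - E*o)
q(n) = -3 - n² + 2*n (q(n) = n + (-3 + n - n*n) = n + (-3 + n - n²) = -3 - n² + 2*n)
q(1/(-113)) - 1*(-49402) = (-3 - (1/(-113))² + 2/(-113)) - 1*(-49402) = (-3 - (-1/113)² + 2*(-1/113)) + 49402 = (-3 - 1*1/12769 - 2/113) + 49402 = (-3 - 1/12769 - 2/113) + 49402 = -38534/12769 + 49402 = 630775604/12769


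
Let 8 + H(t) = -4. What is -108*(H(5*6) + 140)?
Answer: -13824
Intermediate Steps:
H(t) = -12 (H(t) = -8 - 4 = -12)
-108*(H(5*6) + 140) = -108*(-12 + 140) = -108*128 = -13824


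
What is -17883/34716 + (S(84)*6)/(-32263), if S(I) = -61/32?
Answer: -69886323/135762704 ≈ -0.51477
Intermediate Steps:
S(I) = -61/32 (S(I) = -61*1/32 = -61/32)
-17883/34716 + (S(84)*6)/(-32263) = -17883/34716 - 61/32*6/(-32263) = -17883*1/34716 - 183/16*(-1/32263) = -5961/11572 + 183/516208 = -69886323/135762704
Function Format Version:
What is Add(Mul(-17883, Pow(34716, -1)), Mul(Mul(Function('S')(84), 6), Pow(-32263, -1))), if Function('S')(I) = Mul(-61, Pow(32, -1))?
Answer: Rational(-69886323, 135762704) ≈ -0.51477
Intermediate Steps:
Function('S')(I) = Rational(-61, 32) (Function('S')(I) = Mul(-61, Rational(1, 32)) = Rational(-61, 32))
Add(Mul(-17883, Pow(34716, -1)), Mul(Mul(Function('S')(84), 6), Pow(-32263, -1))) = Add(Mul(-17883, Pow(34716, -1)), Mul(Mul(Rational(-61, 32), 6), Pow(-32263, -1))) = Add(Mul(-17883, Rational(1, 34716)), Mul(Rational(-183, 16), Rational(-1, 32263))) = Add(Rational(-5961, 11572), Rational(183, 516208)) = Rational(-69886323, 135762704)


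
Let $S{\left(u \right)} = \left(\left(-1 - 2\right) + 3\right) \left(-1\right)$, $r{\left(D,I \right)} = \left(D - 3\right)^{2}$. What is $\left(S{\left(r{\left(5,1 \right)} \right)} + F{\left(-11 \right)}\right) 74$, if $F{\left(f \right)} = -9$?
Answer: $-666$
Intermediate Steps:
$r{\left(D,I \right)} = \left(-3 + D\right)^{2}$
$S{\left(u \right)} = 0$ ($S{\left(u \right)} = \left(-3 + 3\right) \left(-1\right) = 0 \left(-1\right) = 0$)
$\left(S{\left(r{\left(5,1 \right)} \right)} + F{\left(-11 \right)}\right) 74 = \left(0 - 9\right) 74 = \left(-9\right) 74 = -666$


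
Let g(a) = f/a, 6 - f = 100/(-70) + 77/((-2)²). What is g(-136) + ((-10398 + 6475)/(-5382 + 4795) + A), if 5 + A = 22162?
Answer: 49542586553/2235296 ≈ 22164.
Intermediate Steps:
f = -331/28 (f = 6 - (100/(-70) + 77/((-2)²)) = 6 - (100*(-1/70) + 77/4) = 6 - (-10/7 + 77*(¼)) = 6 - (-10/7 + 77/4) = 6 - 1*499/28 = 6 - 499/28 = -331/28 ≈ -11.821)
A = 22157 (A = -5 + 22162 = 22157)
g(a) = -331/(28*a)
g(-136) + ((-10398 + 6475)/(-5382 + 4795) + A) = -331/28/(-136) + ((-10398 + 6475)/(-5382 + 4795) + 22157) = -331/28*(-1/136) + (-3923/(-587) + 22157) = 331/3808 + (-3923*(-1/587) + 22157) = 331/3808 + (3923/587 + 22157) = 331/3808 + 13010082/587 = 49542586553/2235296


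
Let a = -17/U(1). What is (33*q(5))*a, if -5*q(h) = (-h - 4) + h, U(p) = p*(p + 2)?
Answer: -748/5 ≈ -149.60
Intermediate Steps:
U(p) = p*(2 + p)
a = -17/3 (a = -17/(2 + 1) = -17/(1*3) = -17/3 ≈ -5.6667)
q(h) = ⅘ (q(h) = -((-h - 4) + h)/5 = -((-4 - h) + h)/5 = -⅕*(-4) = ⅘)
(33*q(5))*a = (33*(⅘))*(-17/3) = (132/5)*(-17/3) = -748/5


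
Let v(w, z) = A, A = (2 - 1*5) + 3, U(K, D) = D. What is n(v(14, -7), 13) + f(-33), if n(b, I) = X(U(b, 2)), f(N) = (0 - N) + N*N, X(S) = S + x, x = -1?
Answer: 1123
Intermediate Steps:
X(S) = -1 + S (X(S) = S - 1 = -1 + S)
A = 0 (A = (2 - 5) + 3 = -3 + 3 = 0)
v(w, z) = 0
f(N) = N**2 - N (f(N) = -N + N**2 = N**2 - N)
n(b, I) = 1 (n(b, I) = -1 + 2 = 1)
n(v(14, -7), 13) + f(-33) = 1 - 33*(-1 - 33) = 1 - 33*(-34) = 1 + 1122 = 1123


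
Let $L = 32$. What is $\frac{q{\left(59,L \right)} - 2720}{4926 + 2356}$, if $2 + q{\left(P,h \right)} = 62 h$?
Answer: $- \frac{369}{3641} \approx -0.10135$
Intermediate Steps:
$q{\left(P,h \right)} = -2 + 62 h$
$\frac{q{\left(59,L \right)} - 2720}{4926 + 2356} = \frac{\left(-2 + 62 \cdot 32\right) - 2720}{4926 + 2356} = \frac{\left(-2 + 1984\right) - 2720}{7282} = \left(1982 - 2720\right) \frac{1}{7282} = \left(-738\right) \frac{1}{7282} = - \frac{369}{3641}$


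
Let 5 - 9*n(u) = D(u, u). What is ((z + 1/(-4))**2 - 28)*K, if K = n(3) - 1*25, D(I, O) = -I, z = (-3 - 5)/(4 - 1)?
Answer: 609119/1296 ≈ 470.00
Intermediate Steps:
z = -8/3 ≈ -2.6667
n(u) = 5/9 + u/9 (n(u) = 5/9 - (-1)*u/9 = 5/9 + u/9)
K = -217/9 (K = (5/9 + (1/9)*3) - 1*25 = (5/9 + 1/3) - 25 = 8/9 - 25 = -217/9 ≈ -24.111)
((z + 1/(-4))**2 - 28)*K = ((-8/3 + 1/(-4))**2 - 28)*(-217/9) = ((-8/3 - 1/4)**2 - 28)*(-217/9) = ((-35/12)**2 - 28)*(-217/9) = (1225/144 - 28)*(-217/9) = -2807/144*(-217/9) = 609119/1296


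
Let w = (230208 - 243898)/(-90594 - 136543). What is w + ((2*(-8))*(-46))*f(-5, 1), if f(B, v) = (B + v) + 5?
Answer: 167186522/227137 ≈ 736.06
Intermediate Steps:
f(B, v) = 5 + B + v
w = 13690/227137 (w = -13690/(-227137) = -13690*(-1/227137) = 13690/227137 ≈ 0.060272)
w + ((2*(-8))*(-46))*f(-5, 1) = 13690/227137 + ((2*(-8))*(-46))*(5 - 5 + 1) = 13690/227137 - 16*(-46)*1 = 13690/227137 + 736*1 = 13690/227137 + 736 = 167186522/227137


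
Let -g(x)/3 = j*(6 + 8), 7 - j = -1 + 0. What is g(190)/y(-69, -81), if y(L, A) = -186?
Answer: 56/31 ≈ 1.8065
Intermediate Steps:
j = 8 (j = 7 - (-1 + 0) = 7 - 1*(-1) = 7 + 1 = 8)
g(x) = -336 (g(x) = -24*(6 + 8) = -24*14 = -3*112 = -336)
g(190)/y(-69, -81) = -336/(-186) = -336*(-1/186) = 56/31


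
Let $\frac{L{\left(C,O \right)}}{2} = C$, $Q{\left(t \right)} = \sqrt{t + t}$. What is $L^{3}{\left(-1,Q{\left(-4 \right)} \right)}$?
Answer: $-8$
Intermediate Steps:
$Q{\left(t \right)} = \sqrt{2} \sqrt{t}$ ($Q{\left(t \right)} = \sqrt{2 t} = \sqrt{2} \sqrt{t}$)
$L{\left(C,O \right)} = 2 C$
$L^{3}{\left(-1,Q{\left(-4 \right)} \right)} = \left(2 \left(-1\right)\right)^{3} = \left(-2\right)^{3} = -8$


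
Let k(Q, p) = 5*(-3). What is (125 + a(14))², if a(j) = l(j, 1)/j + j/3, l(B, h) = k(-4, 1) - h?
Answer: 7284601/441 ≈ 16518.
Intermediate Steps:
k(Q, p) = -15
l(B, h) = -15 - h
a(j) = -16/j + j/3 (a(j) = (-15 - 1*1)/j + j/3 = (-15 - 1)/j + j*(⅓) = -16/j + j/3)
(125 + a(14))² = (125 + (-16/14 + (⅓)*14))² = (125 + (-16*1/14 + 14/3))² = (125 + (-8/7 + 14/3))² = (125 + 74/21)² = (2699/21)² = 7284601/441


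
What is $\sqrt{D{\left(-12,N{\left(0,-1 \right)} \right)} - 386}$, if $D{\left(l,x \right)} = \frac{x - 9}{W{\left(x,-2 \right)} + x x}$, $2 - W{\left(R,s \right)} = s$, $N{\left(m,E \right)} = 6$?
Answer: $\frac{i \sqrt{154430}}{20} \approx 19.649 i$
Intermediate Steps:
$W{\left(R,s \right)} = 2 - s$
$D{\left(l,x \right)} = \frac{-9 + x}{4 + x^{2}}$ ($D{\left(l,x \right)} = \frac{x - 9}{\left(2 - -2\right) + x x} = \frac{-9 + x}{\left(2 + 2\right) + x^{2}} = \frac{-9 + x}{4 + x^{2}}$)
$\sqrt{D{\left(-12,N{\left(0,-1 \right)} \right)} - 386} = \sqrt{\frac{-9 + 6}{4 + 6^{2}} - 386} = \sqrt{\frac{1}{4 + 36} \left(-3\right) - 386} = \sqrt{\frac{1}{40} \left(-3\right) - 386} = \sqrt{- \frac{3}{40} - 386} = \sqrt{- \frac{15443}{40}} = \frac{i \sqrt{154430}}{20}$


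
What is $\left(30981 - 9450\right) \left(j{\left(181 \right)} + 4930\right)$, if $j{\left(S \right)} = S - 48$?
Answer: $109011453$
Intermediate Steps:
$j{\left(S \right)} = -48 + S$
$\left(30981 - 9450\right) \left(j{\left(181 \right)} + 4930\right) = \left(30981 - 9450\right) \left(\left(-48 + 181\right) + 4930\right) = 21531 \left(133 + 4930\right) = 21531 \cdot 5063 = 109011453$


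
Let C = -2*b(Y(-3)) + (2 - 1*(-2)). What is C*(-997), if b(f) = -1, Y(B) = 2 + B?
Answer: -5982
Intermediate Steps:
C = 6 (C = -2*(-1) + (2 - 1*(-2)) = 2 + (2 + 2) = 2 + 4 = 6)
C*(-997) = 6*(-997) = -5982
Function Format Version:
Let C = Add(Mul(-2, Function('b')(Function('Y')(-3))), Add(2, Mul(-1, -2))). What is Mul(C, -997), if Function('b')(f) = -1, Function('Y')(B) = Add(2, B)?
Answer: -5982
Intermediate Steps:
C = 6 (C = Add(Mul(-2, -1), Add(2, Mul(-1, -2))) = Add(2, Add(2, 2)) = Add(2, 4) = 6)
Mul(C, -997) = Mul(6, -997) = -5982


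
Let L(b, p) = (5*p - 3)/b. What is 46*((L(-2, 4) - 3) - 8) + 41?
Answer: -856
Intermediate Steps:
L(b, p) = (-3 + 5*p)/b
46*((L(-2, 4) - 3) - 8) + 41 = 46*(((-3 + 5*4)/(-2) - 3) - 8) + 41 = 46*((-(-3 + 20)/2 - 3) - 8) + 41 = 46*((-½*17 - 3) - 8) + 41 = 46*((-17/2 - 3) - 8) + 41 = 46*(-23/2 - 8) + 41 = 46*(-39/2) + 41 = -897 + 41 = -856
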